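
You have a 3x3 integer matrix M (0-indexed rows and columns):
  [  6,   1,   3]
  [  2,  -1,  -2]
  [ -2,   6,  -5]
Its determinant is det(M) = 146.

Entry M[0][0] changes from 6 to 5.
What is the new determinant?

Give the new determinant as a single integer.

det is linear in row 0: changing M[0][0] by delta changes det by delta * cofactor(0,0).
Cofactor C_00 = (-1)^(0+0) * minor(0,0) = 17
Entry delta = 5 - 6 = -1
Det delta = -1 * 17 = -17
New det = 146 + -17 = 129

Answer: 129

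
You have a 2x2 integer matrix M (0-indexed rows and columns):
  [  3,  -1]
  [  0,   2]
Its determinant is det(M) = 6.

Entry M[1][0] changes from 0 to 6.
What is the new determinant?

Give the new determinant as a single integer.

det is linear in row 1: changing M[1][0] by delta changes det by delta * cofactor(1,0).
Cofactor C_10 = (-1)^(1+0) * minor(1,0) = 1
Entry delta = 6 - 0 = 6
Det delta = 6 * 1 = 6
New det = 6 + 6 = 12

Answer: 12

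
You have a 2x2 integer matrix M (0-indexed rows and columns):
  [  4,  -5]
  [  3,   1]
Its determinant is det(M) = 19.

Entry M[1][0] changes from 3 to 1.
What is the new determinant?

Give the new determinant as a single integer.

Answer: 9

Derivation:
det is linear in row 1: changing M[1][0] by delta changes det by delta * cofactor(1,0).
Cofactor C_10 = (-1)^(1+0) * minor(1,0) = 5
Entry delta = 1 - 3 = -2
Det delta = -2 * 5 = -10
New det = 19 + -10 = 9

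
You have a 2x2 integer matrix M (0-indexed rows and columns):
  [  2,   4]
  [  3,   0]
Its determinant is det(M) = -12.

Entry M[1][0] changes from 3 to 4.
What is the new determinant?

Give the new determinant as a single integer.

det is linear in row 1: changing M[1][0] by delta changes det by delta * cofactor(1,0).
Cofactor C_10 = (-1)^(1+0) * minor(1,0) = -4
Entry delta = 4 - 3 = 1
Det delta = 1 * -4 = -4
New det = -12 + -4 = -16

Answer: -16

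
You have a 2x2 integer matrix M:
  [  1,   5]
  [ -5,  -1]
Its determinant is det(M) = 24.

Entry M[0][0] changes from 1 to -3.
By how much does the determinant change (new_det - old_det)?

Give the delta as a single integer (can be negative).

Cofactor C_00 = -1
Entry delta = -3 - 1 = -4
Det delta = entry_delta * cofactor = -4 * -1 = 4

Answer: 4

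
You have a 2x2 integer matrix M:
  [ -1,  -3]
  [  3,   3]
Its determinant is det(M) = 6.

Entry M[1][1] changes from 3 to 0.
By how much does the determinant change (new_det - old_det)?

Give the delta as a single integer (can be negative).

Cofactor C_11 = -1
Entry delta = 0 - 3 = -3
Det delta = entry_delta * cofactor = -3 * -1 = 3

Answer: 3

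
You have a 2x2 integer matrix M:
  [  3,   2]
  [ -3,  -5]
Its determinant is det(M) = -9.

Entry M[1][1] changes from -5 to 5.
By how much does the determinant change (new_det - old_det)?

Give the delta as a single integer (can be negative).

Cofactor C_11 = 3
Entry delta = 5 - -5 = 10
Det delta = entry_delta * cofactor = 10 * 3 = 30

Answer: 30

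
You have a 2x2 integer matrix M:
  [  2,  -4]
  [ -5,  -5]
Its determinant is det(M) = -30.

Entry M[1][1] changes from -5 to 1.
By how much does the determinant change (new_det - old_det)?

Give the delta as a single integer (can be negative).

Cofactor C_11 = 2
Entry delta = 1 - -5 = 6
Det delta = entry_delta * cofactor = 6 * 2 = 12

Answer: 12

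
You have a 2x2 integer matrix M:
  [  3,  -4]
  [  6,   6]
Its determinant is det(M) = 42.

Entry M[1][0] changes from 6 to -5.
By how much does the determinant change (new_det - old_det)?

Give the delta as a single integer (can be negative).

Cofactor C_10 = 4
Entry delta = -5 - 6 = -11
Det delta = entry_delta * cofactor = -11 * 4 = -44

Answer: -44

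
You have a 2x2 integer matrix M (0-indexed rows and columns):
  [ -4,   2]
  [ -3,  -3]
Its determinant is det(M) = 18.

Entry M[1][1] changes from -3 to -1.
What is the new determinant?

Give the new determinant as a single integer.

Answer: 10

Derivation:
det is linear in row 1: changing M[1][1] by delta changes det by delta * cofactor(1,1).
Cofactor C_11 = (-1)^(1+1) * minor(1,1) = -4
Entry delta = -1 - -3 = 2
Det delta = 2 * -4 = -8
New det = 18 + -8 = 10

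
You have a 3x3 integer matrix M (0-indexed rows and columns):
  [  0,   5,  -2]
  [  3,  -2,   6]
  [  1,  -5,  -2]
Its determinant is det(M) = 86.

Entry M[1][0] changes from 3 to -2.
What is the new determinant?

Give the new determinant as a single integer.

det is linear in row 1: changing M[1][0] by delta changes det by delta * cofactor(1,0).
Cofactor C_10 = (-1)^(1+0) * minor(1,0) = 20
Entry delta = -2 - 3 = -5
Det delta = -5 * 20 = -100
New det = 86 + -100 = -14

Answer: -14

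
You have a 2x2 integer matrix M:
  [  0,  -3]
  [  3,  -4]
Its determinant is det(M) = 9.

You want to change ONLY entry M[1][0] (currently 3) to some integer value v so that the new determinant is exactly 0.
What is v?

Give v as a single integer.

Answer: 0

Derivation:
det is linear in entry M[1][0]: det = old_det + (v - 3) * C_10
Cofactor C_10 = 3
Want det = 0: 9 + (v - 3) * 3 = 0
  (v - 3) = -9 / 3 = -3
  v = 3 + (-3) = 0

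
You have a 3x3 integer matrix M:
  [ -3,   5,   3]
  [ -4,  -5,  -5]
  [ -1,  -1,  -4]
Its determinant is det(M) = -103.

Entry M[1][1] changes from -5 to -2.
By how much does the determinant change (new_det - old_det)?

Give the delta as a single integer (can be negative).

Cofactor C_11 = 15
Entry delta = -2 - -5 = 3
Det delta = entry_delta * cofactor = 3 * 15 = 45

Answer: 45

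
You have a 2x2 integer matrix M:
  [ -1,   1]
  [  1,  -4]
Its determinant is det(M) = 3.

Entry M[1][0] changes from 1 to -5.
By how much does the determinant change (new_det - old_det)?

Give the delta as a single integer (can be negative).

Cofactor C_10 = -1
Entry delta = -5 - 1 = -6
Det delta = entry_delta * cofactor = -6 * -1 = 6

Answer: 6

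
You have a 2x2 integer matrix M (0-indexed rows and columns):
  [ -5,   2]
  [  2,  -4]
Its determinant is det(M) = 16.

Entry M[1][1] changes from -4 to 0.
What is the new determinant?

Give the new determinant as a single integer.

det is linear in row 1: changing M[1][1] by delta changes det by delta * cofactor(1,1).
Cofactor C_11 = (-1)^(1+1) * minor(1,1) = -5
Entry delta = 0 - -4 = 4
Det delta = 4 * -5 = -20
New det = 16 + -20 = -4

Answer: -4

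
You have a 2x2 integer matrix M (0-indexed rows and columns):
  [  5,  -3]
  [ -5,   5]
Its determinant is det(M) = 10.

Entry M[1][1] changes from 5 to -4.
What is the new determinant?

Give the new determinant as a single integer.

det is linear in row 1: changing M[1][1] by delta changes det by delta * cofactor(1,1).
Cofactor C_11 = (-1)^(1+1) * minor(1,1) = 5
Entry delta = -4 - 5 = -9
Det delta = -9 * 5 = -45
New det = 10 + -45 = -35

Answer: -35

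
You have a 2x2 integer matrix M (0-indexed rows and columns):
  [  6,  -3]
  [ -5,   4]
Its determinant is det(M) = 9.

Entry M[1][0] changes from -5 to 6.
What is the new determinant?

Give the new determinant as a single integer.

det is linear in row 1: changing M[1][0] by delta changes det by delta * cofactor(1,0).
Cofactor C_10 = (-1)^(1+0) * minor(1,0) = 3
Entry delta = 6 - -5 = 11
Det delta = 11 * 3 = 33
New det = 9 + 33 = 42

Answer: 42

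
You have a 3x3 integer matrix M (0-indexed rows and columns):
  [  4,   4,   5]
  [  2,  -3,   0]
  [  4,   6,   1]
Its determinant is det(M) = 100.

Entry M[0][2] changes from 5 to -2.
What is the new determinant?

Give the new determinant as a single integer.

Answer: -68

Derivation:
det is linear in row 0: changing M[0][2] by delta changes det by delta * cofactor(0,2).
Cofactor C_02 = (-1)^(0+2) * minor(0,2) = 24
Entry delta = -2 - 5 = -7
Det delta = -7 * 24 = -168
New det = 100 + -168 = -68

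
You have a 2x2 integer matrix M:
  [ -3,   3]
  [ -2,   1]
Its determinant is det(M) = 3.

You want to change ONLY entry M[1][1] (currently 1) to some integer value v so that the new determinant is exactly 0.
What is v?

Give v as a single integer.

Answer: 2

Derivation:
det is linear in entry M[1][1]: det = old_det + (v - 1) * C_11
Cofactor C_11 = -3
Want det = 0: 3 + (v - 1) * -3 = 0
  (v - 1) = -3 / -3 = 1
  v = 1 + (1) = 2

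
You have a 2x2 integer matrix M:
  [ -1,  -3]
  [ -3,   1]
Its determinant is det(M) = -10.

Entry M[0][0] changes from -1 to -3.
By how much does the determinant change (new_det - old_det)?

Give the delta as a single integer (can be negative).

Answer: -2

Derivation:
Cofactor C_00 = 1
Entry delta = -3 - -1 = -2
Det delta = entry_delta * cofactor = -2 * 1 = -2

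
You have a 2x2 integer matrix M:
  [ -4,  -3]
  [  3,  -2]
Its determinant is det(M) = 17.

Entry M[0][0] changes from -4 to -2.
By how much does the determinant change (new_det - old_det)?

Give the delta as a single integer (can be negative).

Answer: -4

Derivation:
Cofactor C_00 = -2
Entry delta = -2 - -4 = 2
Det delta = entry_delta * cofactor = 2 * -2 = -4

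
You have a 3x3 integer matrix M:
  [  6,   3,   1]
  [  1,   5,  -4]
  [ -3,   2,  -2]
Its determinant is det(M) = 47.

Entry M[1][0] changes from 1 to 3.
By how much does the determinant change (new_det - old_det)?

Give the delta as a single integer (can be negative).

Cofactor C_10 = 8
Entry delta = 3 - 1 = 2
Det delta = entry_delta * cofactor = 2 * 8 = 16

Answer: 16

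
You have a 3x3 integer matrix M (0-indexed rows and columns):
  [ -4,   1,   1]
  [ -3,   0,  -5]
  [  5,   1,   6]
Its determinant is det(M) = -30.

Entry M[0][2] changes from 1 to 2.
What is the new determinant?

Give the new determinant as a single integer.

Answer: -33

Derivation:
det is linear in row 0: changing M[0][2] by delta changes det by delta * cofactor(0,2).
Cofactor C_02 = (-1)^(0+2) * minor(0,2) = -3
Entry delta = 2 - 1 = 1
Det delta = 1 * -3 = -3
New det = -30 + -3 = -33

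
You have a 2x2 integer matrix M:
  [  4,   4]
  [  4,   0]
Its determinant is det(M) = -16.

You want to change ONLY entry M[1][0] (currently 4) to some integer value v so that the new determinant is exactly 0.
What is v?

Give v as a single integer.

Answer: 0

Derivation:
det is linear in entry M[1][0]: det = old_det + (v - 4) * C_10
Cofactor C_10 = -4
Want det = 0: -16 + (v - 4) * -4 = 0
  (v - 4) = 16 / -4 = -4
  v = 4 + (-4) = 0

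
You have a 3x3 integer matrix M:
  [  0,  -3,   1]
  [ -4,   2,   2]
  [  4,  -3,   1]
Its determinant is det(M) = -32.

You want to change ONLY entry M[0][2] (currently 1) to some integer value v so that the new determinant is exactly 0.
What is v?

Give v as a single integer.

det is linear in entry M[0][2]: det = old_det + (v - 1) * C_02
Cofactor C_02 = 4
Want det = 0: -32 + (v - 1) * 4 = 0
  (v - 1) = 32 / 4 = 8
  v = 1 + (8) = 9

Answer: 9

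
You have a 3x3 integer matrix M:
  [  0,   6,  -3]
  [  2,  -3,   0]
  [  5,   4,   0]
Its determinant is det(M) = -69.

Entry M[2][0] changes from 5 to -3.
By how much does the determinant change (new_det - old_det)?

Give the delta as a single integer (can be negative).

Answer: 72

Derivation:
Cofactor C_20 = -9
Entry delta = -3 - 5 = -8
Det delta = entry_delta * cofactor = -8 * -9 = 72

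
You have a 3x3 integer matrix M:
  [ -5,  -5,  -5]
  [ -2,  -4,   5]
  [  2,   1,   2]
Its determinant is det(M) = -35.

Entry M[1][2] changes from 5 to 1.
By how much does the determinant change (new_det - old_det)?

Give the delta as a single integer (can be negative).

Cofactor C_12 = -5
Entry delta = 1 - 5 = -4
Det delta = entry_delta * cofactor = -4 * -5 = 20

Answer: 20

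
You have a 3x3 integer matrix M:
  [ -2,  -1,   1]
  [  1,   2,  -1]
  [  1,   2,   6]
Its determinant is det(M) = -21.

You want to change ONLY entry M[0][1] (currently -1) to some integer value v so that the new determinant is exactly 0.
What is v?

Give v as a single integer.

det is linear in entry M[0][1]: det = old_det + (v - -1) * C_01
Cofactor C_01 = -7
Want det = 0: -21 + (v - -1) * -7 = 0
  (v - -1) = 21 / -7 = -3
  v = -1 + (-3) = -4

Answer: -4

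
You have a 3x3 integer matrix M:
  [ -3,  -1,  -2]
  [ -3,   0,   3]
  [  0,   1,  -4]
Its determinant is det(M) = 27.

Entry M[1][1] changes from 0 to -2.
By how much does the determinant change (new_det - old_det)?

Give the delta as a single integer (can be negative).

Answer: -24

Derivation:
Cofactor C_11 = 12
Entry delta = -2 - 0 = -2
Det delta = entry_delta * cofactor = -2 * 12 = -24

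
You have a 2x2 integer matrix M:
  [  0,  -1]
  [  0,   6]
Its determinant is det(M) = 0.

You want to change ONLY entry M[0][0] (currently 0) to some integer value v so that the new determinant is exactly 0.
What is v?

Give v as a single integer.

Answer: 0

Derivation:
det is linear in entry M[0][0]: det = old_det + (v - 0) * C_00
Cofactor C_00 = 6
Want det = 0: 0 + (v - 0) * 6 = 0
  (v - 0) = 0 / 6 = 0
  v = 0 + (0) = 0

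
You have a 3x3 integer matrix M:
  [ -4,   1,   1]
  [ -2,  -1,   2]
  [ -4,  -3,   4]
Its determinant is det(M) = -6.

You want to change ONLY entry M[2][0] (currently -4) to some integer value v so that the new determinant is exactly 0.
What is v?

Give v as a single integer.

det is linear in entry M[2][0]: det = old_det + (v - -4) * C_20
Cofactor C_20 = 3
Want det = 0: -6 + (v - -4) * 3 = 0
  (v - -4) = 6 / 3 = 2
  v = -4 + (2) = -2

Answer: -2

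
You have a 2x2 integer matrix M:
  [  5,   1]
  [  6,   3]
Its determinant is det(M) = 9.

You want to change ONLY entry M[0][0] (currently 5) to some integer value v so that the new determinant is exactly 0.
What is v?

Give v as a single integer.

det is linear in entry M[0][0]: det = old_det + (v - 5) * C_00
Cofactor C_00 = 3
Want det = 0: 9 + (v - 5) * 3 = 0
  (v - 5) = -9 / 3 = -3
  v = 5 + (-3) = 2

Answer: 2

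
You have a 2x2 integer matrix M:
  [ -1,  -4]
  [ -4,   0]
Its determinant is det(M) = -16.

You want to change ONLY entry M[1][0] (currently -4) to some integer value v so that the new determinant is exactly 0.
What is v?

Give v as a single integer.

Answer: 0

Derivation:
det is linear in entry M[1][0]: det = old_det + (v - -4) * C_10
Cofactor C_10 = 4
Want det = 0: -16 + (v - -4) * 4 = 0
  (v - -4) = 16 / 4 = 4
  v = -4 + (4) = 0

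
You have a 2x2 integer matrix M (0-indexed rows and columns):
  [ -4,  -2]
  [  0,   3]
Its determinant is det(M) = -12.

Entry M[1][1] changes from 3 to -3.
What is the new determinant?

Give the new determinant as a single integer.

det is linear in row 1: changing M[1][1] by delta changes det by delta * cofactor(1,1).
Cofactor C_11 = (-1)^(1+1) * minor(1,1) = -4
Entry delta = -3 - 3 = -6
Det delta = -6 * -4 = 24
New det = -12 + 24 = 12

Answer: 12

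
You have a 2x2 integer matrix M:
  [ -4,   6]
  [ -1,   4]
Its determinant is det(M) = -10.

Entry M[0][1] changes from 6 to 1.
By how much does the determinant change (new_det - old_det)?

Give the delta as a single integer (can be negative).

Cofactor C_01 = 1
Entry delta = 1 - 6 = -5
Det delta = entry_delta * cofactor = -5 * 1 = -5

Answer: -5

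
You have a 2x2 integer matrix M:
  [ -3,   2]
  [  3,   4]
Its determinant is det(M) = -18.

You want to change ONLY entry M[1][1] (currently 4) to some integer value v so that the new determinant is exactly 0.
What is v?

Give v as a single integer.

det is linear in entry M[1][1]: det = old_det + (v - 4) * C_11
Cofactor C_11 = -3
Want det = 0: -18 + (v - 4) * -3 = 0
  (v - 4) = 18 / -3 = -6
  v = 4 + (-6) = -2

Answer: -2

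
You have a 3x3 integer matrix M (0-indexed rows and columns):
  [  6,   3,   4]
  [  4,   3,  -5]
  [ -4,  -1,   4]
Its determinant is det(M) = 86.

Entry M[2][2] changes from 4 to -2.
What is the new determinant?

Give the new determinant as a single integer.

Answer: 50

Derivation:
det is linear in row 2: changing M[2][2] by delta changes det by delta * cofactor(2,2).
Cofactor C_22 = (-1)^(2+2) * minor(2,2) = 6
Entry delta = -2 - 4 = -6
Det delta = -6 * 6 = -36
New det = 86 + -36 = 50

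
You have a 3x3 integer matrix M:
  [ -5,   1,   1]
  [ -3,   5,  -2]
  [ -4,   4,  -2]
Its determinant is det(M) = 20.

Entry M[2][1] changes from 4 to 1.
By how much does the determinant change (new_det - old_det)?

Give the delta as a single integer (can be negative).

Cofactor C_21 = -13
Entry delta = 1 - 4 = -3
Det delta = entry_delta * cofactor = -3 * -13 = 39

Answer: 39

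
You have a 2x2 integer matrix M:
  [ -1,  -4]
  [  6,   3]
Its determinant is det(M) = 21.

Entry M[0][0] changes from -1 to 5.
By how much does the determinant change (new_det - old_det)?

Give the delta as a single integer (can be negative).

Answer: 18

Derivation:
Cofactor C_00 = 3
Entry delta = 5 - -1 = 6
Det delta = entry_delta * cofactor = 6 * 3 = 18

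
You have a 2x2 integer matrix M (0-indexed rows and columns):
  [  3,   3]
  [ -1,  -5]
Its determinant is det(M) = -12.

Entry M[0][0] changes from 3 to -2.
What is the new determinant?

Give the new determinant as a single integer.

Answer: 13

Derivation:
det is linear in row 0: changing M[0][0] by delta changes det by delta * cofactor(0,0).
Cofactor C_00 = (-1)^(0+0) * minor(0,0) = -5
Entry delta = -2 - 3 = -5
Det delta = -5 * -5 = 25
New det = -12 + 25 = 13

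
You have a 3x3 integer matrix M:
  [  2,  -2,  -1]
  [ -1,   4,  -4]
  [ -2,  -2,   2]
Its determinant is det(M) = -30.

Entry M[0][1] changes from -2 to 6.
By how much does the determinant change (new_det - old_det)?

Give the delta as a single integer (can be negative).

Answer: 80

Derivation:
Cofactor C_01 = 10
Entry delta = 6 - -2 = 8
Det delta = entry_delta * cofactor = 8 * 10 = 80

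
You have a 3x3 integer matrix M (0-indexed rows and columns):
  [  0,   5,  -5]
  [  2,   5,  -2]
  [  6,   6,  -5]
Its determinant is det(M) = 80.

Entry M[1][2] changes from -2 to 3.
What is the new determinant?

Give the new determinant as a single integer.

Answer: 230

Derivation:
det is linear in row 1: changing M[1][2] by delta changes det by delta * cofactor(1,2).
Cofactor C_12 = (-1)^(1+2) * minor(1,2) = 30
Entry delta = 3 - -2 = 5
Det delta = 5 * 30 = 150
New det = 80 + 150 = 230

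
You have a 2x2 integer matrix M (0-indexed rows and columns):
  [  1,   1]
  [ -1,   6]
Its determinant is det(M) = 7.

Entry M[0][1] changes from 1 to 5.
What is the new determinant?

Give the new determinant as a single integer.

det is linear in row 0: changing M[0][1] by delta changes det by delta * cofactor(0,1).
Cofactor C_01 = (-1)^(0+1) * minor(0,1) = 1
Entry delta = 5 - 1 = 4
Det delta = 4 * 1 = 4
New det = 7 + 4 = 11

Answer: 11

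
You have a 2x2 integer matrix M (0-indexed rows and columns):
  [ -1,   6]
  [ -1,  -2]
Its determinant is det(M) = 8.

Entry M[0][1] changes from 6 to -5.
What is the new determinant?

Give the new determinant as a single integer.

Answer: -3

Derivation:
det is linear in row 0: changing M[0][1] by delta changes det by delta * cofactor(0,1).
Cofactor C_01 = (-1)^(0+1) * minor(0,1) = 1
Entry delta = -5 - 6 = -11
Det delta = -11 * 1 = -11
New det = 8 + -11 = -3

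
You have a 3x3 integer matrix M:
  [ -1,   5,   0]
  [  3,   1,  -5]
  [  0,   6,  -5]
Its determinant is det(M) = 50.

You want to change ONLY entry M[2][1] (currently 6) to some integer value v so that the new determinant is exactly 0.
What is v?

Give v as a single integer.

Answer: 16

Derivation:
det is linear in entry M[2][1]: det = old_det + (v - 6) * C_21
Cofactor C_21 = -5
Want det = 0: 50 + (v - 6) * -5 = 0
  (v - 6) = -50 / -5 = 10
  v = 6 + (10) = 16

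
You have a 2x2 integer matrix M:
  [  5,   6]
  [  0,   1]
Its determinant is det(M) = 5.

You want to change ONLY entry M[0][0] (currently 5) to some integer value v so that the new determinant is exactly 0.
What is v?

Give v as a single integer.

Answer: 0

Derivation:
det is linear in entry M[0][0]: det = old_det + (v - 5) * C_00
Cofactor C_00 = 1
Want det = 0: 5 + (v - 5) * 1 = 0
  (v - 5) = -5 / 1 = -5
  v = 5 + (-5) = 0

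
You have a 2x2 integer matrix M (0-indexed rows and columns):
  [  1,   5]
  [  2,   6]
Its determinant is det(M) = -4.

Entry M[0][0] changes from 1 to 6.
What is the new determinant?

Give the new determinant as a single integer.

det is linear in row 0: changing M[0][0] by delta changes det by delta * cofactor(0,0).
Cofactor C_00 = (-1)^(0+0) * minor(0,0) = 6
Entry delta = 6 - 1 = 5
Det delta = 5 * 6 = 30
New det = -4 + 30 = 26

Answer: 26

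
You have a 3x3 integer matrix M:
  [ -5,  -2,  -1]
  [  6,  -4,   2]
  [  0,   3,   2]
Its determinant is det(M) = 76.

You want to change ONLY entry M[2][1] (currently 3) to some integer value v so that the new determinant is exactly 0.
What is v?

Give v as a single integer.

Answer: -16

Derivation:
det is linear in entry M[2][1]: det = old_det + (v - 3) * C_21
Cofactor C_21 = 4
Want det = 0: 76 + (v - 3) * 4 = 0
  (v - 3) = -76 / 4 = -19
  v = 3 + (-19) = -16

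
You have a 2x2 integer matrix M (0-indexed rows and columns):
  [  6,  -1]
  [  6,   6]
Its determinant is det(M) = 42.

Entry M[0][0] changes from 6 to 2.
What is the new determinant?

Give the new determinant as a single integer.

det is linear in row 0: changing M[0][0] by delta changes det by delta * cofactor(0,0).
Cofactor C_00 = (-1)^(0+0) * minor(0,0) = 6
Entry delta = 2 - 6 = -4
Det delta = -4 * 6 = -24
New det = 42 + -24 = 18

Answer: 18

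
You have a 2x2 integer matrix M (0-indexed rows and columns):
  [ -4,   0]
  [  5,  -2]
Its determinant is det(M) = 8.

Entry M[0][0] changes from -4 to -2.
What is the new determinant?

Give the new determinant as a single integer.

Answer: 4

Derivation:
det is linear in row 0: changing M[0][0] by delta changes det by delta * cofactor(0,0).
Cofactor C_00 = (-1)^(0+0) * minor(0,0) = -2
Entry delta = -2 - -4 = 2
Det delta = 2 * -2 = -4
New det = 8 + -4 = 4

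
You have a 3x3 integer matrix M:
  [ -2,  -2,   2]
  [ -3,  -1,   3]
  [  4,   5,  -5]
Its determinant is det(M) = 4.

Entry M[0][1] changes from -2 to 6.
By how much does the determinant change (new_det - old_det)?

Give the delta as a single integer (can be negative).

Cofactor C_01 = -3
Entry delta = 6 - -2 = 8
Det delta = entry_delta * cofactor = 8 * -3 = -24

Answer: -24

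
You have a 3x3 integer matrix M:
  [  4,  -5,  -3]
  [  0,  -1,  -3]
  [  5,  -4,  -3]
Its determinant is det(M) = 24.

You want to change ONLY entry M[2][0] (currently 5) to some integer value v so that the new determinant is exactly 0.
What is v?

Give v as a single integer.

Answer: 3

Derivation:
det is linear in entry M[2][0]: det = old_det + (v - 5) * C_20
Cofactor C_20 = 12
Want det = 0: 24 + (v - 5) * 12 = 0
  (v - 5) = -24 / 12 = -2
  v = 5 + (-2) = 3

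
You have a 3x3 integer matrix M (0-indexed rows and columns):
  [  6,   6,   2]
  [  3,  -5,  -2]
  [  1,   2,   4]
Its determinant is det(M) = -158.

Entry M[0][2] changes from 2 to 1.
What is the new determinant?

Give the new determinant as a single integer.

det is linear in row 0: changing M[0][2] by delta changes det by delta * cofactor(0,2).
Cofactor C_02 = (-1)^(0+2) * minor(0,2) = 11
Entry delta = 1 - 2 = -1
Det delta = -1 * 11 = -11
New det = -158 + -11 = -169

Answer: -169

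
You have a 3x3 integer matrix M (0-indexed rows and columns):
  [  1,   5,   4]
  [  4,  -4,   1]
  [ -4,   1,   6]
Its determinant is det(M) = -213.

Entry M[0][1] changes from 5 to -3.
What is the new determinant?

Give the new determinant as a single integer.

det is linear in row 0: changing M[0][1] by delta changes det by delta * cofactor(0,1).
Cofactor C_01 = (-1)^(0+1) * minor(0,1) = -28
Entry delta = -3 - 5 = -8
Det delta = -8 * -28 = 224
New det = -213 + 224 = 11

Answer: 11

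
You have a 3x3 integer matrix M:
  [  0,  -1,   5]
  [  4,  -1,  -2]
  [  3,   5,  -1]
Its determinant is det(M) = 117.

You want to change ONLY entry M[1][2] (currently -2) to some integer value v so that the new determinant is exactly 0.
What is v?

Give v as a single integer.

det is linear in entry M[1][2]: det = old_det + (v - -2) * C_12
Cofactor C_12 = -3
Want det = 0: 117 + (v - -2) * -3 = 0
  (v - -2) = -117 / -3 = 39
  v = -2 + (39) = 37

Answer: 37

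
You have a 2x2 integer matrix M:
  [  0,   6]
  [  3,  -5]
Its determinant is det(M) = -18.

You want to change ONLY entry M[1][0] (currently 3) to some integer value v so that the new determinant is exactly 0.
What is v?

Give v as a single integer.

det is linear in entry M[1][0]: det = old_det + (v - 3) * C_10
Cofactor C_10 = -6
Want det = 0: -18 + (v - 3) * -6 = 0
  (v - 3) = 18 / -6 = -3
  v = 3 + (-3) = 0

Answer: 0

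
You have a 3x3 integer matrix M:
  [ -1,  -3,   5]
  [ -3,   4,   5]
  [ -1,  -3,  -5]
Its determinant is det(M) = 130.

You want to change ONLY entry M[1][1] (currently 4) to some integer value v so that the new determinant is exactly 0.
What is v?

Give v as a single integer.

Answer: -9

Derivation:
det is linear in entry M[1][1]: det = old_det + (v - 4) * C_11
Cofactor C_11 = 10
Want det = 0: 130 + (v - 4) * 10 = 0
  (v - 4) = -130 / 10 = -13
  v = 4 + (-13) = -9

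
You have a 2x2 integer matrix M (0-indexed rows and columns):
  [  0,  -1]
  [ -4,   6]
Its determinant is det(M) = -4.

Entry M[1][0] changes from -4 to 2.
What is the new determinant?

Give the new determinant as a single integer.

Answer: 2

Derivation:
det is linear in row 1: changing M[1][0] by delta changes det by delta * cofactor(1,0).
Cofactor C_10 = (-1)^(1+0) * minor(1,0) = 1
Entry delta = 2 - -4 = 6
Det delta = 6 * 1 = 6
New det = -4 + 6 = 2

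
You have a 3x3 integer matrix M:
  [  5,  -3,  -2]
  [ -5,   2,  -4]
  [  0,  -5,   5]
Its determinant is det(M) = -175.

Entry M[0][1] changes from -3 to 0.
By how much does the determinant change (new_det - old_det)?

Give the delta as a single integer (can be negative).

Cofactor C_01 = 25
Entry delta = 0 - -3 = 3
Det delta = entry_delta * cofactor = 3 * 25 = 75

Answer: 75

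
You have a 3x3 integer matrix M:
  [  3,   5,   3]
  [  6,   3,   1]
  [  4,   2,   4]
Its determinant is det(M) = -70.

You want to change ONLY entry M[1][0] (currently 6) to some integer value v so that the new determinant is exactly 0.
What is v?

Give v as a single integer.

Answer: 1

Derivation:
det is linear in entry M[1][0]: det = old_det + (v - 6) * C_10
Cofactor C_10 = -14
Want det = 0: -70 + (v - 6) * -14 = 0
  (v - 6) = 70 / -14 = -5
  v = 6 + (-5) = 1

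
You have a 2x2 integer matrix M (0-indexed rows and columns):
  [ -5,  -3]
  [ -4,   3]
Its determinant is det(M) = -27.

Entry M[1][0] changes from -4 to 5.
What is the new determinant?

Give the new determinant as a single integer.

det is linear in row 1: changing M[1][0] by delta changes det by delta * cofactor(1,0).
Cofactor C_10 = (-1)^(1+0) * minor(1,0) = 3
Entry delta = 5 - -4 = 9
Det delta = 9 * 3 = 27
New det = -27 + 27 = 0

Answer: 0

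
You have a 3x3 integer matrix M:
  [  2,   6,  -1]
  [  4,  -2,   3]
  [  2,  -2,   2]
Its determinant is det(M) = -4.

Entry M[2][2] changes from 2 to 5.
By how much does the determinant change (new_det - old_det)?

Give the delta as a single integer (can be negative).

Answer: -84

Derivation:
Cofactor C_22 = -28
Entry delta = 5 - 2 = 3
Det delta = entry_delta * cofactor = 3 * -28 = -84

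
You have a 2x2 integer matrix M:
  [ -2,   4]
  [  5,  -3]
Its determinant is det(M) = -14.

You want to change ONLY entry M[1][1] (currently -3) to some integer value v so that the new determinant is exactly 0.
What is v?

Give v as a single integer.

det is linear in entry M[1][1]: det = old_det + (v - -3) * C_11
Cofactor C_11 = -2
Want det = 0: -14 + (v - -3) * -2 = 0
  (v - -3) = 14 / -2 = -7
  v = -3 + (-7) = -10

Answer: -10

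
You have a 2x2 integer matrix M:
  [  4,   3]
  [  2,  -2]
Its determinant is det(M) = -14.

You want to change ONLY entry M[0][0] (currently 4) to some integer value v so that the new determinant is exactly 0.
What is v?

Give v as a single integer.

Answer: -3

Derivation:
det is linear in entry M[0][0]: det = old_det + (v - 4) * C_00
Cofactor C_00 = -2
Want det = 0: -14 + (v - 4) * -2 = 0
  (v - 4) = 14 / -2 = -7
  v = 4 + (-7) = -3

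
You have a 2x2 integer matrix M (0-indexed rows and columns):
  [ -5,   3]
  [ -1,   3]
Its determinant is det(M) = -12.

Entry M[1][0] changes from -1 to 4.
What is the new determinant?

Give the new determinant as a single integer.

Answer: -27

Derivation:
det is linear in row 1: changing M[1][0] by delta changes det by delta * cofactor(1,0).
Cofactor C_10 = (-1)^(1+0) * minor(1,0) = -3
Entry delta = 4 - -1 = 5
Det delta = 5 * -3 = -15
New det = -12 + -15 = -27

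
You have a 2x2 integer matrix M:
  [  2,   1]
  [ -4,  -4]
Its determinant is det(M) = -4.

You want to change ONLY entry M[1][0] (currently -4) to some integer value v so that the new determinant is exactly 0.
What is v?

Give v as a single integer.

Answer: -8

Derivation:
det is linear in entry M[1][0]: det = old_det + (v - -4) * C_10
Cofactor C_10 = -1
Want det = 0: -4 + (v - -4) * -1 = 0
  (v - -4) = 4 / -1 = -4
  v = -4 + (-4) = -8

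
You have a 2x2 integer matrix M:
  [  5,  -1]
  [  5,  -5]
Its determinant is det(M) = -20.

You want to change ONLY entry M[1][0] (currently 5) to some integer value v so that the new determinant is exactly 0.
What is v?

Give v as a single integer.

det is linear in entry M[1][0]: det = old_det + (v - 5) * C_10
Cofactor C_10 = 1
Want det = 0: -20 + (v - 5) * 1 = 0
  (v - 5) = 20 / 1 = 20
  v = 5 + (20) = 25

Answer: 25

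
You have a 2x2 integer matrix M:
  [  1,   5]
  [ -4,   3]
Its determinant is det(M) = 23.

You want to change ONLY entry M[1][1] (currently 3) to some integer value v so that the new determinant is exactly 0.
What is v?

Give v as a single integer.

det is linear in entry M[1][1]: det = old_det + (v - 3) * C_11
Cofactor C_11 = 1
Want det = 0: 23 + (v - 3) * 1 = 0
  (v - 3) = -23 / 1 = -23
  v = 3 + (-23) = -20

Answer: -20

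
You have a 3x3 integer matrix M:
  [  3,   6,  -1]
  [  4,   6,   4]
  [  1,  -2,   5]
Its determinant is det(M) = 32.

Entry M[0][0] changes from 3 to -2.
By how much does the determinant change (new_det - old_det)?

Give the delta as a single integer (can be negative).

Answer: -190

Derivation:
Cofactor C_00 = 38
Entry delta = -2 - 3 = -5
Det delta = entry_delta * cofactor = -5 * 38 = -190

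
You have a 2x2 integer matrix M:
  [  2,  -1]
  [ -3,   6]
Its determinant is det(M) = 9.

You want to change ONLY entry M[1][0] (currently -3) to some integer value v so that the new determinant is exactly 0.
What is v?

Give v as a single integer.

Answer: -12

Derivation:
det is linear in entry M[1][0]: det = old_det + (v - -3) * C_10
Cofactor C_10 = 1
Want det = 0: 9 + (v - -3) * 1 = 0
  (v - -3) = -9 / 1 = -9
  v = -3 + (-9) = -12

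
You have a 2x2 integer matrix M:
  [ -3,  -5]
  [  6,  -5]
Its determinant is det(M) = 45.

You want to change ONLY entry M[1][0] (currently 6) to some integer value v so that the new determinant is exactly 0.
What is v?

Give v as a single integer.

det is linear in entry M[1][0]: det = old_det + (v - 6) * C_10
Cofactor C_10 = 5
Want det = 0: 45 + (v - 6) * 5 = 0
  (v - 6) = -45 / 5 = -9
  v = 6 + (-9) = -3

Answer: -3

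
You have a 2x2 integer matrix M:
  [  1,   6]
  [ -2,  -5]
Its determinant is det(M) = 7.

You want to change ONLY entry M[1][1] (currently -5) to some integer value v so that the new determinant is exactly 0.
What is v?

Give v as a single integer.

det is linear in entry M[1][1]: det = old_det + (v - -5) * C_11
Cofactor C_11 = 1
Want det = 0: 7 + (v - -5) * 1 = 0
  (v - -5) = -7 / 1 = -7
  v = -5 + (-7) = -12

Answer: -12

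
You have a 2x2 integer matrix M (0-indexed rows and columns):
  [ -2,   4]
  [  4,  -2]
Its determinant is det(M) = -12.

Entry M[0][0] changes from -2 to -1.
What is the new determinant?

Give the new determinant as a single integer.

Answer: -14

Derivation:
det is linear in row 0: changing M[0][0] by delta changes det by delta * cofactor(0,0).
Cofactor C_00 = (-1)^(0+0) * minor(0,0) = -2
Entry delta = -1 - -2 = 1
Det delta = 1 * -2 = -2
New det = -12 + -2 = -14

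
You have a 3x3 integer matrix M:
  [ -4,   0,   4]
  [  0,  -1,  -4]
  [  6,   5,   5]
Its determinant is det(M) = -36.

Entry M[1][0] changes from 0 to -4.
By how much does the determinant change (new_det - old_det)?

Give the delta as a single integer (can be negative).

Answer: -80

Derivation:
Cofactor C_10 = 20
Entry delta = -4 - 0 = -4
Det delta = entry_delta * cofactor = -4 * 20 = -80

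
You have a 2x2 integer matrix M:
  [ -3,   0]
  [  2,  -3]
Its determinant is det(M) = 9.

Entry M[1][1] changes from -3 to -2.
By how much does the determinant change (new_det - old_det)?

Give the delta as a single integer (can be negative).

Answer: -3

Derivation:
Cofactor C_11 = -3
Entry delta = -2 - -3 = 1
Det delta = entry_delta * cofactor = 1 * -3 = -3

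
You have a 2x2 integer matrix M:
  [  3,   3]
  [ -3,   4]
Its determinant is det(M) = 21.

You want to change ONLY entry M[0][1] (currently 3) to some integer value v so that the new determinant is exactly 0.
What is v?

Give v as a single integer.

det is linear in entry M[0][1]: det = old_det + (v - 3) * C_01
Cofactor C_01 = 3
Want det = 0: 21 + (v - 3) * 3 = 0
  (v - 3) = -21 / 3 = -7
  v = 3 + (-7) = -4

Answer: -4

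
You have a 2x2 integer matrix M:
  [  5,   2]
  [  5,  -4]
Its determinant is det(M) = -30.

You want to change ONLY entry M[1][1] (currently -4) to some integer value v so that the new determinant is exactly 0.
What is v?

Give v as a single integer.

det is linear in entry M[1][1]: det = old_det + (v - -4) * C_11
Cofactor C_11 = 5
Want det = 0: -30 + (v - -4) * 5 = 0
  (v - -4) = 30 / 5 = 6
  v = -4 + (6) = 2

Answer: 2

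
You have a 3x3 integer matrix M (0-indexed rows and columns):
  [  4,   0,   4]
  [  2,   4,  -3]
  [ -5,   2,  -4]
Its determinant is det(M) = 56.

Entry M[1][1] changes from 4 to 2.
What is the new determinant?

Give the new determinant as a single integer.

Answer: 48

Derivation:
det is linear in row 1: changing M[1][1] by delta changes det by delta * cofactor(1,1).
Cofactor C_11 = (-1)^(1+1) * minor(1,1) = 4
Entry delta = 2 - 4 = -2
Det delta = -2 * 4 = -8
New det = 56 + -8 = 48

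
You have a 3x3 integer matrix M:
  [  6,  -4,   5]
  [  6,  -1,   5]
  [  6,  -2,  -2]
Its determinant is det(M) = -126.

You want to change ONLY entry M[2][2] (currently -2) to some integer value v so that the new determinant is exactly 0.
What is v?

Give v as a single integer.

det is linear in entry M[2][2]: det = old_det + (v - -2) * C_22
Cofactor C_22 = 18
Want det = 0: -126 + (v - -2) * 18 = 0
  (v - -2) = 126 / 18 = 7
  v = -2 + (7) = 5

Answer: 5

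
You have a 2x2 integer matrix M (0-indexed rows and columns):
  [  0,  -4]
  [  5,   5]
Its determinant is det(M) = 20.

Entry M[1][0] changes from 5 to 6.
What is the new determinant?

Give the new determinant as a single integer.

det is linear in row 1: changing M[1][0] by delta changes det by delta * cofactor(1,0).
Cofactor C_10 = (-1)^(1+0) * minor(1,0) = 4
Entry delta = 6 - 5 = 1
Det delta = 1 * 4 = 4
New det = 20 + 4 = 24

Answer: 24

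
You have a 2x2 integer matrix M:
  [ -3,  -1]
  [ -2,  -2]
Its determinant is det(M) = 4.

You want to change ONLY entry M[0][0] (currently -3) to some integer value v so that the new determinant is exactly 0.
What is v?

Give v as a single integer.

Answer: -1

Derivation:
det is linear in entry M[0][0]: det = old_det + (v - -3) * C_00
Cofactor C_00 = -2
Want det = 0: 4 + (v - -3) * -2 = 0
  (v - -3) = -4 / -2 = 2
  v = -3 + (2) = -1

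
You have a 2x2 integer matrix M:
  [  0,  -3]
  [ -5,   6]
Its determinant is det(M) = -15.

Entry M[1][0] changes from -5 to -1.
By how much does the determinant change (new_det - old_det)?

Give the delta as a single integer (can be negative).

Cofactor C_10 = 3
Entry delta = -1 - -5 = 4
Det delta = entry_delta * cofactor = 4 * 3 = 12

Answer: 12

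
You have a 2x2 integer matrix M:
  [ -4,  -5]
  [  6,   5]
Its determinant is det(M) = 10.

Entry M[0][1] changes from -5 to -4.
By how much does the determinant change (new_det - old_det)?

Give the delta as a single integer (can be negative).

Cofactor C_01 = -6
Entry delta = -4 - -5 = 1
Det delta = entry_delta * cofactor = 1 * -6 = -6

Answer: -6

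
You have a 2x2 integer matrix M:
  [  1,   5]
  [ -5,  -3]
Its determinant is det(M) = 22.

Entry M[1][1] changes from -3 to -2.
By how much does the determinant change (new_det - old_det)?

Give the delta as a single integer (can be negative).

Cofactor C_11 = 1
Entry delta = -2 - -3 = 1
Det delta = entry_delta * cofactor = 1 * 1 = 1

Answer: 1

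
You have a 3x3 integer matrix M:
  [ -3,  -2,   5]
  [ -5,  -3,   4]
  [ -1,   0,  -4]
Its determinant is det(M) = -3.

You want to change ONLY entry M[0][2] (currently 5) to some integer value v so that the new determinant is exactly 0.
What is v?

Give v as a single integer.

det is linear in entry M[0][2]: det = old_det + (v - 5) * C_02
Cofactor C_02 = -3
Want det = 0: -3 + (v - 5) * -3 = 0
  (v - 5) = 3 / -3 = -1
  v = 5 + (-1) = 4

Answer: 4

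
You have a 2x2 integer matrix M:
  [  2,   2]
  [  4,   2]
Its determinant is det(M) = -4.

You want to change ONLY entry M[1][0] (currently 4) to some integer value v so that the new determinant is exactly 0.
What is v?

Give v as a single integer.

det is linear in entry M[1][0]: det = old_det + (v - 4) * C_10
Cofactor C_10 = -2
Want det = 0: -4 + (v - 4) * -2 = 0
  (v - 4) = 4 / -2 = -2
  v = 4 + (-2) = 2

Answer: 2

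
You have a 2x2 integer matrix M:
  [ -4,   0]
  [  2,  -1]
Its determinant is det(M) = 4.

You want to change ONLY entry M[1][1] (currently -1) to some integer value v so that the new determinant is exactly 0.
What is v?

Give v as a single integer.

Answer: 0

Derivation:
det is linear in entry M[1][1]: det = old_det + (v - -1) * C_11
Cofactor C_11 = -4
Want det = 0: 4 + (v - -1) * -4 = 0
  (v - -1) = -4 / -4 = 1
  v = -1 + (1) = 0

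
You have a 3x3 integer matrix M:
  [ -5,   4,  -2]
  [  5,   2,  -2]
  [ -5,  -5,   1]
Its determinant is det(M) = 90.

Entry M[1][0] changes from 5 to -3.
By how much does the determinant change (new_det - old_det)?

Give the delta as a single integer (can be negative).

Answer: -48

Derivation:
Cofactor C_10 = 6
Entry delta = -3 - 5 = -8
Det delta = entry_delta * cofactor = -8 * 6 = -48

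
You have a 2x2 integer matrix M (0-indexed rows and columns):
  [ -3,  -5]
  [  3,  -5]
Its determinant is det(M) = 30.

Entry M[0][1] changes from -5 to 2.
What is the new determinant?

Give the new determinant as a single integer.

det is linear in row 0: changing M[0][1] by delta changes det by delta * cofactor(0,1).
Cofactor C_01 = (-1)^(0+1) * minor(0,1) = -3
Entry delta = 2 - -5 = 7
Det delta = 7 * -3 = -21
New det = 30 + -21 = 9

Answer: 9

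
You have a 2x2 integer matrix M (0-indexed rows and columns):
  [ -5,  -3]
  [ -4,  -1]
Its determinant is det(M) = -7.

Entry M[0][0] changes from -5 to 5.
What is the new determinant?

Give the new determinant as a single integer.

det is linear in row 0: changing M[0][0] by delta changes det by delta * cofactor(0,0).
Cofactor C_00 = (-1)^(0+0) * minor(0,0) = -1
Entry delta = 5 - -5 = 10
Det delta = 10 * -1 = -10
New det = -7 + -10 = -17

Answer: -17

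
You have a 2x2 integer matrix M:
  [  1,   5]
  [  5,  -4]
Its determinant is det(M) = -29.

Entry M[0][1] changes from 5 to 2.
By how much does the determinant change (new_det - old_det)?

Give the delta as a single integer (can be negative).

Cofactor C_01 = -5
Entry delta = 2 - 5 = -3
Det delta = entry_delta * cofactor = -3 * -5 = 15

Answer: 15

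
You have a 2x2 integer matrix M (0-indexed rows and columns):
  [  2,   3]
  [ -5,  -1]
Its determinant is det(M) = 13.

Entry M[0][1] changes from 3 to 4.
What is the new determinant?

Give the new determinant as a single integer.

Answer: 18

Derivation:
det is linear in row 0: changing M[0][1] by delta changes det by delta * cofactor(0,1).
Cofactor C_01 = (-1)^(0+1) * minor(0,1) = 5
Entry delta = 4 - 3 = 1
Det delta = 1 * 5 = 5
New det = 13 + 5 = 18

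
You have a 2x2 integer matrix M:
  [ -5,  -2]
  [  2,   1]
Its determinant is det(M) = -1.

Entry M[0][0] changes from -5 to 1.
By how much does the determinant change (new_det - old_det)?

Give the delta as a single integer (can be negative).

Cofactor C_00 = 1
Entry delta = 1 - -5 = 6
Det delta = entry_delta * cofactor = 6 * 1 = 6

Answer: 6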